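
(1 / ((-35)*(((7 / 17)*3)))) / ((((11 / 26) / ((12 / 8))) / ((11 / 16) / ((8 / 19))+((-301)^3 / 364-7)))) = 2119490419 / 344960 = 6144.16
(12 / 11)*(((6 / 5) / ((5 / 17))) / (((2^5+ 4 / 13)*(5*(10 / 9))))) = 5967 / 240625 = 0.02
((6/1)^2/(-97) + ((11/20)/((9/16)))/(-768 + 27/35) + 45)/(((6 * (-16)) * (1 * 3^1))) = -0.15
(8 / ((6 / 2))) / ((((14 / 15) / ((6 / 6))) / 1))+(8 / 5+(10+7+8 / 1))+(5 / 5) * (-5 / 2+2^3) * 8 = 2571 / 35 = 73.46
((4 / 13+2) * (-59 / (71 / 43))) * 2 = -152220 / 923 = -164.92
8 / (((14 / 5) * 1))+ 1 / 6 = 127 / 42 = 3.02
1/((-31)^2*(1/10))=10/961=0.01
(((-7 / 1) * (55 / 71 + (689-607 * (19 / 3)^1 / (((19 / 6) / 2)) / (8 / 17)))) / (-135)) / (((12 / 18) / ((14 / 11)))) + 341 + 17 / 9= -6998689 / 70290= -99.57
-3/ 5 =-0.60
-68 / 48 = -17 / 12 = -1.42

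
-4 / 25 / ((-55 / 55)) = 4 / 25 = 0.16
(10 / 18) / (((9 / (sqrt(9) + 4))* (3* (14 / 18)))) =5 / 27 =0.19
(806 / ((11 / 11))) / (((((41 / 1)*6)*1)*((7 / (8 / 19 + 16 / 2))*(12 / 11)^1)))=177320 / 49077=3.61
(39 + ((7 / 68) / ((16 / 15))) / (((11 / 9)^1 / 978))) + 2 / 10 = 3483389 / 29920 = 116.42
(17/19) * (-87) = -1479/19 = -77.84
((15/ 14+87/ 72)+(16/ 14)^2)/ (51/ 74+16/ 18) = 468087/ 205996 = 2.27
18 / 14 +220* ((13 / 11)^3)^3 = 1486559142149 / 1500512167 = 990.70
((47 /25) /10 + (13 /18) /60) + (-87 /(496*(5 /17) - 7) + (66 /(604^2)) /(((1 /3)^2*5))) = -51607175747 /121124612250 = -0.43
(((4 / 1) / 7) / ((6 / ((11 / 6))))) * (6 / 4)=11 / 42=0.26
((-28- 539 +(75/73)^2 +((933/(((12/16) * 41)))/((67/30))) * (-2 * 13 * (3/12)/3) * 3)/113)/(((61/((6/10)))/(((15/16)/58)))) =-43098460047/46819916918576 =-0.00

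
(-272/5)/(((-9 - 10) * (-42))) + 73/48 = 46369/31920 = 1.45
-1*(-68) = 68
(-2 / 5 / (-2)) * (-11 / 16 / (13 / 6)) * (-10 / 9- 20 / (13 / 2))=539 / 2028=0.27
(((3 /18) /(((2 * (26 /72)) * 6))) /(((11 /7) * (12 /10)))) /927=35 /1590732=0.00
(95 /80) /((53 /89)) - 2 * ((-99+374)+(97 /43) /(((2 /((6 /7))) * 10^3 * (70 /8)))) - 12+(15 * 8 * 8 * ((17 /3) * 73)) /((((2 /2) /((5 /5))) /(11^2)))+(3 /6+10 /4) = 53658990884898857 /1116710000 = 48050962.99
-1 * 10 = -10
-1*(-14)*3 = 42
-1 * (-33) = 33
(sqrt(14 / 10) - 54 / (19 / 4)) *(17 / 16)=-459 / 38 + 17 *sqrt(35) / 80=-10.82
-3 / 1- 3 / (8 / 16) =-9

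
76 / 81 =0.94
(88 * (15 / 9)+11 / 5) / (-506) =-203 / 690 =-0.29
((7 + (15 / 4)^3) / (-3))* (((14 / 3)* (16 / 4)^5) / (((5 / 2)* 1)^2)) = -3425408 / 225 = -15224.04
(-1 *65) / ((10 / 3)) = -39 / 2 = -19.50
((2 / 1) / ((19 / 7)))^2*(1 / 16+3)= 2401 / 1444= 1.66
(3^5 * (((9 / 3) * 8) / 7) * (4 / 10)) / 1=11664 / 35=333.26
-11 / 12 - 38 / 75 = -427 / 300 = -1.42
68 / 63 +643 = 40577 / 63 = 644.08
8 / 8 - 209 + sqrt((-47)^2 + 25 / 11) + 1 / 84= -17471 / 84 + 2 * sqrt(66891) / 11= -160.96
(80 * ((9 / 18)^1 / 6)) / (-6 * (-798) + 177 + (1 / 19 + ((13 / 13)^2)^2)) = 76 / 56613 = 0.00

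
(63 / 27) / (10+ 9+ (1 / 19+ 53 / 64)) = 8512 / 72525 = 0.12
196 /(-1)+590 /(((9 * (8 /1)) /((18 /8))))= -2841 /16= -177.56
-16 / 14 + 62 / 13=330 / 91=3.63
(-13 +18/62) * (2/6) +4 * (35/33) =2/341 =0.01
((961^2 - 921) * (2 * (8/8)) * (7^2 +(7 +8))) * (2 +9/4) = 501894400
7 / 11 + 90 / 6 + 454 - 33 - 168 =2955 / 11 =268.64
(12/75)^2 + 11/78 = 8123/48750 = 0.17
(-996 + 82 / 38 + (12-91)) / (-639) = 20384 / 12141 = 1.68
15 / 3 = 5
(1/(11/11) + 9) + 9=19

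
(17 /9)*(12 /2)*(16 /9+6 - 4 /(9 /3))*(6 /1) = 3944 /9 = 438.22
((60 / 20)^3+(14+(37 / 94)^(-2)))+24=97821 / 1369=71.45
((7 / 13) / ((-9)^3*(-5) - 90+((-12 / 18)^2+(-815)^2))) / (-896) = -9 / 10000679936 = -0.00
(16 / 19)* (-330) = -277.89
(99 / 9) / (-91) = -0.12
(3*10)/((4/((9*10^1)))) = 675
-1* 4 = -4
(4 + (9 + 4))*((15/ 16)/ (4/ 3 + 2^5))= 153/ 320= 0.48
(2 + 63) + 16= 81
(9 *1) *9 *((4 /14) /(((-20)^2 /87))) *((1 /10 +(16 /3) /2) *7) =194967 /2000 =97.48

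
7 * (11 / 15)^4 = 2.02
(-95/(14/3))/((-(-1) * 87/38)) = -1805/203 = -8.89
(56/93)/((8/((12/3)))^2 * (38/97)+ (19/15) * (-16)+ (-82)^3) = -485/444112448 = -0.00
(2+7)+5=14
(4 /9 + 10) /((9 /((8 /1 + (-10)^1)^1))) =-188 /81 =-2.32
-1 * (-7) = 7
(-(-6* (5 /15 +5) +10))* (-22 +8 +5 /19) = -5742 /19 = -302.21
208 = 208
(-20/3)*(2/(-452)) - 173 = -58637/339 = -172.97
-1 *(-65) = 65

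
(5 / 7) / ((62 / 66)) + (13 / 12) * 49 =140209 / 2604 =53.84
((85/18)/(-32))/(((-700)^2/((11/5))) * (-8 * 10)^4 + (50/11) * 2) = -187/11560550400011520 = -0.00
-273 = -273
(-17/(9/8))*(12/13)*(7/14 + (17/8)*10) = -3944/13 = -303.38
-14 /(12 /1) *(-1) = 7 /6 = 1.17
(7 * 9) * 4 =252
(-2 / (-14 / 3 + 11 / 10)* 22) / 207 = 440 / 7383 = 0.06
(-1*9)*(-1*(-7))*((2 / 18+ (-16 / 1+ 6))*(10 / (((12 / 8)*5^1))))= 2492 / 3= 830.67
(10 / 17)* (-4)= -40 / 17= -2.35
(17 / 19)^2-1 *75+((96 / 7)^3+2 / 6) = 2505.54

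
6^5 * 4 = 31104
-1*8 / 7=-8 / 7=-1.14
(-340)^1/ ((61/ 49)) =-16660/ 61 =-273.11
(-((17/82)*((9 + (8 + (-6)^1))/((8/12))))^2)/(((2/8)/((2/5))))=-314721/16810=-18.72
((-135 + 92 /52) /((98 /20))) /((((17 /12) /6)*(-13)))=1247040 /140777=8.86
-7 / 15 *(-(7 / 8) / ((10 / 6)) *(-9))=-441 / 200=-2.20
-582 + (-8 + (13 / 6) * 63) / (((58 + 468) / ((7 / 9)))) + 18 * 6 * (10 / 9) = -4372417 / 9468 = -461.81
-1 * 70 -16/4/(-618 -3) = -43466/621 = -69.99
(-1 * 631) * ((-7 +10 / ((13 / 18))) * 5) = -280795 / 13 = -21599.62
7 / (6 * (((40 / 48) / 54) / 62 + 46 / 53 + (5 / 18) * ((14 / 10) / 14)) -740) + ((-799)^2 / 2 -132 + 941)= 83429464974571 / 260709346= 320009.49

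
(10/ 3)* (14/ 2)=70/ 3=23.33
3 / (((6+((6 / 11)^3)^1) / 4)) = 1.95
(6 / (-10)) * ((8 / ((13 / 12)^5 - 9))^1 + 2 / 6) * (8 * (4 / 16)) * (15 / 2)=12311319 / 1868195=6.59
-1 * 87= -87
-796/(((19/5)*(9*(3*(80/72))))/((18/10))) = -1194/95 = -12.57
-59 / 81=-0.73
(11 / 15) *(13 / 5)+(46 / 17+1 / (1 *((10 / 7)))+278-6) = 707147 / 2550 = 277.31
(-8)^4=4096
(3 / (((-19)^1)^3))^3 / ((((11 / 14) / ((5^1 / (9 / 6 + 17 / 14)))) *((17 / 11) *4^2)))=-6615 / 833825011060936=-0.00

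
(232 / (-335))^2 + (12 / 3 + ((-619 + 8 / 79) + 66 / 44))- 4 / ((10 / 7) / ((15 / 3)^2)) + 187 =-8793414783 / 17731550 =-495.92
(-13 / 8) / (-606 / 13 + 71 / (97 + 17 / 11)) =45799 / 1293502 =0.04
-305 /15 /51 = -61 /153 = -0.40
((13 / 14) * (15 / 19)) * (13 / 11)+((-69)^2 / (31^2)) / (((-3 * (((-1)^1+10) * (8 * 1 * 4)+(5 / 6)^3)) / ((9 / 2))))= 147338060691 / 175273290038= 0.84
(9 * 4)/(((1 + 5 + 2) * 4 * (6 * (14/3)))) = 9/224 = 0.04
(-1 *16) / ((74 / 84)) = -672 / 37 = -18.16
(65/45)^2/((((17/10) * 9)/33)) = 18590/4131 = 4.50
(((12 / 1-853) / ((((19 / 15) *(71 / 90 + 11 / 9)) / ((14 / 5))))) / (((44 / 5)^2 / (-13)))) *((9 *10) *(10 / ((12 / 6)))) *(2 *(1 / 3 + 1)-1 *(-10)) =19371909375 / 21901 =884521.68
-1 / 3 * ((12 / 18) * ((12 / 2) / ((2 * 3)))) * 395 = -790 / 9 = -87.78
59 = 59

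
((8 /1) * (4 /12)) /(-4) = -2 /3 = -0.67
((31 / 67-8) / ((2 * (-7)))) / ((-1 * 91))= -505 / 85358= -0.01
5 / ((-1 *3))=-5 / 3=-1.67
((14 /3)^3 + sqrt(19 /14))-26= sqrt(266) /14 + 2042 /27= 76.79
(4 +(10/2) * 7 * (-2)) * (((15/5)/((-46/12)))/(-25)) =-1188/575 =-2.07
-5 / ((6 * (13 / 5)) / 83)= -2075 / 78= -26.60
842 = 842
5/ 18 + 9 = 167/ 18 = 9.28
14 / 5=2.80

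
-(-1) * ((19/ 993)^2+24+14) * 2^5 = 1199047136/ 986049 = 1216.01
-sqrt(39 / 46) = -sqrt(1794) / 46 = -0.92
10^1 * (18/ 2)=90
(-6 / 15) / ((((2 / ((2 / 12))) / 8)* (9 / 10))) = -8 / 27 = -0.30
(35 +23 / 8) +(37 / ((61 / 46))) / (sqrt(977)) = 1702 * sqrt(977) / 59597 +303 / 8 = 38.77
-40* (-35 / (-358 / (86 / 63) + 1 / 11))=-165550 / 31001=-5.34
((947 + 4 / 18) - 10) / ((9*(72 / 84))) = 59045 / 486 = 121.49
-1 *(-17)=17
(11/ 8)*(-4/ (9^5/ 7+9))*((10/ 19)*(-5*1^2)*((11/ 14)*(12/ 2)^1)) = 3025/ 374376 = 0.01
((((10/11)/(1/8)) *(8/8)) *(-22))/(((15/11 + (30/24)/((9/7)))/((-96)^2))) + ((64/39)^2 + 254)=-177557986642/281385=-631014.40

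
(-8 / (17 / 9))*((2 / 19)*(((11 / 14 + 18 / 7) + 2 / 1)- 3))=-2376 / 2261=-1.05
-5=-5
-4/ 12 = -1/ 3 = -0.33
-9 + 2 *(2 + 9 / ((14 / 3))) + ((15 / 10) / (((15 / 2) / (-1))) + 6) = 163 / 35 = 4.66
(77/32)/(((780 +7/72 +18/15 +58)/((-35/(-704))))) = 11025/77349632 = 0.00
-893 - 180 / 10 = -911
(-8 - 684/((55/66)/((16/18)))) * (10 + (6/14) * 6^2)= -656464/35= -18756.11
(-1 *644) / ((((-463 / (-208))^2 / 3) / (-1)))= 83586048 / 214369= 389.92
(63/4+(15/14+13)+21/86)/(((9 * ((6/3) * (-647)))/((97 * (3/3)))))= -3511303/14021784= -0.25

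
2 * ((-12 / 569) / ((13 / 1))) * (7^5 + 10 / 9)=-1210184 / 22191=-54.53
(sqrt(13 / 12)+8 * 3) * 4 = 2 * sqrt(39) / 3+96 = 100.16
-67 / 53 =-1.26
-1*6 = -6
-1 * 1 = -1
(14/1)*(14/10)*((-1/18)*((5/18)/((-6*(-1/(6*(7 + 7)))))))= -343/81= -4.23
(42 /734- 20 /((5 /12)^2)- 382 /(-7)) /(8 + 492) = -778039 /6422500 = -0.12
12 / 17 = 0.71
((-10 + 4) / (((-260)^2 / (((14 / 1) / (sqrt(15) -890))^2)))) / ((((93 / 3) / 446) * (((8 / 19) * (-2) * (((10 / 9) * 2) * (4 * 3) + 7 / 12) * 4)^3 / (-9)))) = -6542559232497 / 1779120412377389000192000 -3675525471 * sqrt(15) / 444780103094347250048000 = -0.00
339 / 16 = 21.19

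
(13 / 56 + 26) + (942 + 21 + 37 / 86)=2383107 / 2408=989.66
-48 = -48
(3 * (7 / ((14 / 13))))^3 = 7414.88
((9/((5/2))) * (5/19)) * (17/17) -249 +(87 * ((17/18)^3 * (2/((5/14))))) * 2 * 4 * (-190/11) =-2892912881/50787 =-56961.68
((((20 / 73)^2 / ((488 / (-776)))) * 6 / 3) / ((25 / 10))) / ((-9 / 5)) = 155200 / 2925621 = 0.05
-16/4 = -4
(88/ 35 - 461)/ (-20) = 16047/ 700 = 22.92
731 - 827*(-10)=9001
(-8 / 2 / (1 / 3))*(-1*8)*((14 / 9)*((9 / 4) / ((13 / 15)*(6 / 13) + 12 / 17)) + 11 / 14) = 379.26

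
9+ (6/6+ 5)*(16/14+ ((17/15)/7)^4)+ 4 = 804716417/40516875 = 19.86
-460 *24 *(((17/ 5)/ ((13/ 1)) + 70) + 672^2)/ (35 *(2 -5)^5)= 21607139872/ 36855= 586274.31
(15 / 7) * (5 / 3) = 25 / 7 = 3.57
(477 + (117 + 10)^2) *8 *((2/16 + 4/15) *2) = 1560964/15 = 104064.27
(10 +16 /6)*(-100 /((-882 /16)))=30400 /1323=22.98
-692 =-692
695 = 695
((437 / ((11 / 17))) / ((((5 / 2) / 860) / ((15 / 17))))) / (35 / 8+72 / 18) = 18039360 / 737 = 24476.74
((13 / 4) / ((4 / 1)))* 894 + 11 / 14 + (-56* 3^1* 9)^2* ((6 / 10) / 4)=96221653 / 280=343648.76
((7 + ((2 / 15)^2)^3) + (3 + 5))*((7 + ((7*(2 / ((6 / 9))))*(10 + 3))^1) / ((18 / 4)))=19136257168 / 20503125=933.33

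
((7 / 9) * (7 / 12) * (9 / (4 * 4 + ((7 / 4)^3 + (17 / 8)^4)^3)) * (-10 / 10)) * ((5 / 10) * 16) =-6734508720128 / 3523318701259779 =-0.00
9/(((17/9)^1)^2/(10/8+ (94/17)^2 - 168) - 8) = -114758451/102341596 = -1.12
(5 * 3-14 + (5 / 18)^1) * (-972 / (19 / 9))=-11178 / 19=-588.32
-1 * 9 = -9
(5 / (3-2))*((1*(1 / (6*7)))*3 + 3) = 15.36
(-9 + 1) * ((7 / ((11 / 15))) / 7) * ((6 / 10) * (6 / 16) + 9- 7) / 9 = -89 / 33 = -2.70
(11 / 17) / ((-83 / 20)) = -220 / 1411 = -0.16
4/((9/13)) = 52/9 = 5.78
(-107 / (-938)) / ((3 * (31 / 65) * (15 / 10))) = 0.05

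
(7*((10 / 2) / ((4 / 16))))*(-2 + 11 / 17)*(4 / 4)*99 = -318780 / 17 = -18751.76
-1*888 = -888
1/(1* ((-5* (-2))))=1/10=0.10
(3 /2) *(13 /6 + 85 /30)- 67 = -119 /2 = -59.50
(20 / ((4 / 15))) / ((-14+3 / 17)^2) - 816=-1801677 / 2209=-815.61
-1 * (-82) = 82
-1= -1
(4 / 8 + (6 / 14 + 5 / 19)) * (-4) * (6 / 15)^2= -2536 / 3325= -0.76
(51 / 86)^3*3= 397953 / 636056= 0.63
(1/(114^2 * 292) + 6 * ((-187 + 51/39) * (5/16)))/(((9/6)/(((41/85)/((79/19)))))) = -704230691407/26152883640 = -26.93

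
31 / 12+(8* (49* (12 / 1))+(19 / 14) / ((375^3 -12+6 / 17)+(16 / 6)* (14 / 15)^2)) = 239238713999737393 / 50830655075004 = 4706.58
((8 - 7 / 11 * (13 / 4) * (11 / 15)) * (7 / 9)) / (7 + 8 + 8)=2723 / 12420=0.22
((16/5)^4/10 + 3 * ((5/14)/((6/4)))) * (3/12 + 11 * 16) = 34545141/17500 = 1974.01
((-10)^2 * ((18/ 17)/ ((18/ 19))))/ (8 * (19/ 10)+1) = 9500/ 1377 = 6.90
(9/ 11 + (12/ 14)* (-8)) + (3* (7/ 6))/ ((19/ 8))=-6679/ 1463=-4.57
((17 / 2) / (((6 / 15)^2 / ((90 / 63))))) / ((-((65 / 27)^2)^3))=-0.39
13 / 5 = 2.60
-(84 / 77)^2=-144 / 121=-1.19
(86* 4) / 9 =344 / 9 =38.22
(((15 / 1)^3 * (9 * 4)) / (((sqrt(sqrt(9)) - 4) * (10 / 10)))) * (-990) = 120285000 * sqrt(3) / 13 + 481140000 / 13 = 53036902.41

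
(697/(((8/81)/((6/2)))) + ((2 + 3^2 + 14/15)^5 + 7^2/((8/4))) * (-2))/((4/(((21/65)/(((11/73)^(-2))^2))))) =-288187040843758133/14951673886500000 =-19.27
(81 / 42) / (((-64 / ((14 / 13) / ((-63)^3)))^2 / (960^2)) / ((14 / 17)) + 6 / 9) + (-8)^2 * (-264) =-20646454803203676 / 1221972940531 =-16896.00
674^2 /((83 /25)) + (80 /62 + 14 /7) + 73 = 352260195 /2573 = 136906.41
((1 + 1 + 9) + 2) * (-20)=-260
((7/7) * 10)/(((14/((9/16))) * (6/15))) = 225/224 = 1.00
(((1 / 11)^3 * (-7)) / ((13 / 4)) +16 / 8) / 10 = 17289 / 86515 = 0.20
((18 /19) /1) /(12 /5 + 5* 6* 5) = 15 /2413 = 0.01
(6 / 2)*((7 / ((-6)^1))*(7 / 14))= -7 / 4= -1.75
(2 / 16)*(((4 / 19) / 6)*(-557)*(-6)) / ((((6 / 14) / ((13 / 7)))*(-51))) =-7241 / 5814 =-1.25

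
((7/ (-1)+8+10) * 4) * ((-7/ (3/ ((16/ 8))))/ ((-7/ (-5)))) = -440/ 3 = -146.67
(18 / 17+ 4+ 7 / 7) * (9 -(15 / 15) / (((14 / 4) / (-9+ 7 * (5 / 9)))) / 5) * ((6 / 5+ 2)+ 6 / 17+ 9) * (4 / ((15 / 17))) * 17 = 1286720908 / 23625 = 54464.38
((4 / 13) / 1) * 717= 2868 / 13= 220.62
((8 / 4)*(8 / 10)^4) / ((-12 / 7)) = -896 / 1875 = -0.48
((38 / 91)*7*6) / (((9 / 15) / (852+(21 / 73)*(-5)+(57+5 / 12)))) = 75561955 / 2847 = 26540.90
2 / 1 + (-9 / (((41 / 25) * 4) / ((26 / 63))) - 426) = -243701 / 574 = -424.57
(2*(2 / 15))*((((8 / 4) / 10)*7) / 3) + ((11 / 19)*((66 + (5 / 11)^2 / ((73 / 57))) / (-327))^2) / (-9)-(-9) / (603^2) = 65677453609690204 / 539065131744264675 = 0.12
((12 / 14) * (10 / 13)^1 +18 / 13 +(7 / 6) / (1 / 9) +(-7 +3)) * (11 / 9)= 17105 / 1638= 10.44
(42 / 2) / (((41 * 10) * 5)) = 21 / 2050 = 0.01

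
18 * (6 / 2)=54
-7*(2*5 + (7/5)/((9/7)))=-3493/45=-77.62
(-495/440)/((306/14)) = -7/136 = -0.05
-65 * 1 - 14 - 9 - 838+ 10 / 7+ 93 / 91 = -84043 / 91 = -923.55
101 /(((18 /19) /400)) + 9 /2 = 767681 /18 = 42648.94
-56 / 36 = -14 / 9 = -1.56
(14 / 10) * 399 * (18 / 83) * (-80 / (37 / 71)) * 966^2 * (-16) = 852699498706944 / 3071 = 277661836114.28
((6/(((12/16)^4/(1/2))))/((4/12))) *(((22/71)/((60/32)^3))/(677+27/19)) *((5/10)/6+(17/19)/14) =16941056/58377682125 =0.00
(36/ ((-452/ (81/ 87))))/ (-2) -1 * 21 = -20.96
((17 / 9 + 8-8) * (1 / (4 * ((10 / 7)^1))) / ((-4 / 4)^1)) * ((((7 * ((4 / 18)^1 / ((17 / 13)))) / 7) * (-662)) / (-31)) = -30121 / 25110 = -1.20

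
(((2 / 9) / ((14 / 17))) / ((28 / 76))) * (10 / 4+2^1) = 323 / 98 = 3.30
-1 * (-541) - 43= 498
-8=-8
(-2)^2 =4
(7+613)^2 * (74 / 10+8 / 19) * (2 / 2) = 57121840 / 19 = 3006412.63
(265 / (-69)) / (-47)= 265 / 3243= 0.08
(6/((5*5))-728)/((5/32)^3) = -596180992/3125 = -190777.92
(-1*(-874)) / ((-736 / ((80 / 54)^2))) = -1900 / 729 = -2.61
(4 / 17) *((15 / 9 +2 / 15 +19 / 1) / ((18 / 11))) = 2288 / 765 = 2.99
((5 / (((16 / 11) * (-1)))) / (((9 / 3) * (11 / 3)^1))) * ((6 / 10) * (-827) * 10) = 12405 / 8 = 1550.62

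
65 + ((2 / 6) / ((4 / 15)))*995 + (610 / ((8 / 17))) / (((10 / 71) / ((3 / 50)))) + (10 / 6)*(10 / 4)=2238143 / 1200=1865.12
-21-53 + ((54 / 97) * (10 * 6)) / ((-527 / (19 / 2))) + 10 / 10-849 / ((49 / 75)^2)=-253158857642 / 122736719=-2062.62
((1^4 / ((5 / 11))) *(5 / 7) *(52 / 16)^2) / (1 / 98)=13013 / 8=1626.62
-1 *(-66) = 66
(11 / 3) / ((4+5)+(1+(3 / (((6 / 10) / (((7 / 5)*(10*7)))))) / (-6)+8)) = -11 / 191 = -0.06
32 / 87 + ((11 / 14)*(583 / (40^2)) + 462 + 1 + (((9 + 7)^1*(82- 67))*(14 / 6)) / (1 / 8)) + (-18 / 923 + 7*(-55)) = 8199809357513 / 1798742400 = 4558.63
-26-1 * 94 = -120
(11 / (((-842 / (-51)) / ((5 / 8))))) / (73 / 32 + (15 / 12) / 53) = 99110 / 548563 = 0.18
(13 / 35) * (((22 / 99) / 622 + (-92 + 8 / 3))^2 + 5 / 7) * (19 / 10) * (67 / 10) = 1810831649051113 / 47985706125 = 37736.90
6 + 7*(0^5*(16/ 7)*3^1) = 6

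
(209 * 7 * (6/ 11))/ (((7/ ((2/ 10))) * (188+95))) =0.08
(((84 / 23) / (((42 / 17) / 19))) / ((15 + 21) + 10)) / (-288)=-323 / 152352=-0.00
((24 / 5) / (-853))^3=-13824 / 77581309625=-0.00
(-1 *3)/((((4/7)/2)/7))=-147/2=-73.50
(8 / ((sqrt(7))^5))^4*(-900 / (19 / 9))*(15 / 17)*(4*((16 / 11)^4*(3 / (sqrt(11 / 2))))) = -391378894848000*sqrt(22) / 14694213588523777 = -0.12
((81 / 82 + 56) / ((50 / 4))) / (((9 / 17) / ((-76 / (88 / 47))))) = -70940813 / 202950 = -349.55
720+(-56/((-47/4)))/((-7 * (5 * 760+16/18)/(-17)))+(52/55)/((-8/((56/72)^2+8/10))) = 1611229636679/2238325650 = 719.84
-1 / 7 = -0.14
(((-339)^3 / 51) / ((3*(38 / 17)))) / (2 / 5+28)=-4011.02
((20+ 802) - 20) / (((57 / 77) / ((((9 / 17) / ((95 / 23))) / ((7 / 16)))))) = 9739488 / 30685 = 317.40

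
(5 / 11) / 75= 1 / 165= 0.01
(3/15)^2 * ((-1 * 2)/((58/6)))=-6/725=-0.01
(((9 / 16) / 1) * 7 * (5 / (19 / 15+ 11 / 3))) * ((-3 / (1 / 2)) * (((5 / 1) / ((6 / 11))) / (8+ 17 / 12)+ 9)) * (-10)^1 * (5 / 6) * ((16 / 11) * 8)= 1065015000 / 45991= 23157.03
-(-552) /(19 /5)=145.26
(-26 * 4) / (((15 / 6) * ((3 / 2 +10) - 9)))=-416 / 25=-16.64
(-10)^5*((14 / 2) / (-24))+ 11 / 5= 437533 / 15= 29168.87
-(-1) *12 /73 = 12 /73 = 0.16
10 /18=5 /9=0.56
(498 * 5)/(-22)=-1245/11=-113.18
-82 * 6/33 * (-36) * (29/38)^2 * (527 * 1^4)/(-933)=-218057844/1234981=-176.57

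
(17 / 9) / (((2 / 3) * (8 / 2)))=17 / 24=0.71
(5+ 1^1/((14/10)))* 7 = 40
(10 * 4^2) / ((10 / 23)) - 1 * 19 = 349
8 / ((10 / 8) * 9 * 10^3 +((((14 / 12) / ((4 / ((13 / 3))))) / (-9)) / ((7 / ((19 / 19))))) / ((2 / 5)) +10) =10368 / 14592895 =0.00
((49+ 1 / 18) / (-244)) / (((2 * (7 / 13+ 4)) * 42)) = -11479 / 21766752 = -0.00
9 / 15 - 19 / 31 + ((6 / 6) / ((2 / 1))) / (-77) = -463 / 23870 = -0.02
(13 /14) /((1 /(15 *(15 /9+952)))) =185965 /14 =13283.21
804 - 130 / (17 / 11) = 12238 / 17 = 719.88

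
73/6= 12.17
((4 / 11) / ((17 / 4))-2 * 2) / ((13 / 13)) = -732 / 187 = -3.91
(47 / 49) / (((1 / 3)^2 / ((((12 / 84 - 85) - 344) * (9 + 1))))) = -12698460 / 343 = -37021.75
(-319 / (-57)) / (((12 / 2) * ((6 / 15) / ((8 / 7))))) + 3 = 6781 / 1197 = 5.66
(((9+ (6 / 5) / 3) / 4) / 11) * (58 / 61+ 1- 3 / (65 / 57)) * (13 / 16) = -15839 / 134200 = -0.12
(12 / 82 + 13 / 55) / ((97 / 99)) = 7767 / 19885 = 0.39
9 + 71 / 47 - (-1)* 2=588 / 47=12.51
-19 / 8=-2.38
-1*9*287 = -2583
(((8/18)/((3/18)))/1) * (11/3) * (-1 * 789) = -23144/3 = -7714.67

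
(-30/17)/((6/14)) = -70/17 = -4.12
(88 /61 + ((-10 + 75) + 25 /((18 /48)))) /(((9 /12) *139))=97436 /76311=1.28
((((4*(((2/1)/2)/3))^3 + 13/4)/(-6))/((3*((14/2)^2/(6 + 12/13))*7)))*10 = -15175/240786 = -0.06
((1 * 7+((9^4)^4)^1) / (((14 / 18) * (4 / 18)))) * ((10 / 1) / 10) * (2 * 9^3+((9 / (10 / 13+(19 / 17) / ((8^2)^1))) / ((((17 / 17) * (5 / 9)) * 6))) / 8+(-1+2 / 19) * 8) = 38376394027371566376429096 / 2466485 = 15559143488556211116.80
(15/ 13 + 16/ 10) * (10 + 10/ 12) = 179/ 6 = 29.83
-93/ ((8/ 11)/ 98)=-50127/ 4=-12531.75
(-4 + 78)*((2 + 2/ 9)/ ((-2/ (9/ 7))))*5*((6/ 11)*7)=-22200/ 11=-2018.18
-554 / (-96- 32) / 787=277 / 50368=0.01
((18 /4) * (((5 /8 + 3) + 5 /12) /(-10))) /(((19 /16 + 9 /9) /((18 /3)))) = -873 /175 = -4.99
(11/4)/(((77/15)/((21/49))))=45/196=0.23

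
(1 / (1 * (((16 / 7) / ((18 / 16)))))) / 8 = 63 / 1024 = 0.06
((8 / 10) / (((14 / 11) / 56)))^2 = 30976 / 25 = 1239.04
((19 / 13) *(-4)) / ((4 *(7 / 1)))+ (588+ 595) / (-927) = -1.48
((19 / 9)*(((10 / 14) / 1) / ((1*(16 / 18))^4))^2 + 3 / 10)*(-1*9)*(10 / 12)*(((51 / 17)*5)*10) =-3446.55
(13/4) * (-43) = -559/4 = -139.75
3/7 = 0.43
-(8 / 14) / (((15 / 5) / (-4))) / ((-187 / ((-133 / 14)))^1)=152 / 3927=0.04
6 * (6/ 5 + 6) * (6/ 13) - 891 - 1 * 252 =-72999/ 65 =-1123.06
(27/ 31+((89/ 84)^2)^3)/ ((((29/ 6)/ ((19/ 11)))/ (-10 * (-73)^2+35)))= -25186306298538695435/ 578997705775104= -43499.84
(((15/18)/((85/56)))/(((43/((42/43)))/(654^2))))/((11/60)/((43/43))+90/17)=10059880320/10330363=973.82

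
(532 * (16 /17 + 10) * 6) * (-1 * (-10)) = 5937120 /17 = 349242.35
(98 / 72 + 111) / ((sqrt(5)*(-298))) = -809*sqrt(5) / 10728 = -0.17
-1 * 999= -999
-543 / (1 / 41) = -22263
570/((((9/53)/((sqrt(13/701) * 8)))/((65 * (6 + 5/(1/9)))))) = 12122561.69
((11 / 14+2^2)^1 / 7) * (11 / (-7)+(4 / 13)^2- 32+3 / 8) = -20989425 / 927472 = -22.63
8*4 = 32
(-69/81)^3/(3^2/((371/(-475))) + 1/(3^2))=0.05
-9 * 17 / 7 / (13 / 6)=-918 / 91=-10.09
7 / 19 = 0.37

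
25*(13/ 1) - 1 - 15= 309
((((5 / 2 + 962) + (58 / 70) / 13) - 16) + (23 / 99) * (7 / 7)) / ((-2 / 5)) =-85477037 / 36036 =-2371.99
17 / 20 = 0.85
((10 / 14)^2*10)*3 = 750 / 49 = 15.31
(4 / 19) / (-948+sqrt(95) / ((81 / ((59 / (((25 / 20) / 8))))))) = -7774785 / 34929431831 - 38232 * sqrt(95) / 34929431831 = -0.00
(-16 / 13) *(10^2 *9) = -1107.69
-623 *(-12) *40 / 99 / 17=99680 / 561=177.68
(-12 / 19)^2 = 144 / 361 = 0.40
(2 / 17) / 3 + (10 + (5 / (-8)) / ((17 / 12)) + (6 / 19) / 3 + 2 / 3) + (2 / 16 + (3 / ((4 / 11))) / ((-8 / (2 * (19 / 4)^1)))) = 14431 / 20672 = 0.70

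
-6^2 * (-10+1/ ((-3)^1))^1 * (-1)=-372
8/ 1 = 8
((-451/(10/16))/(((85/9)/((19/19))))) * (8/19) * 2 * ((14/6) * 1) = -1212288/8075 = -150.13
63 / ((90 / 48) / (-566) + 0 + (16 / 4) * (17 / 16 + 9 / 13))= 3708432 / 412985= 8.98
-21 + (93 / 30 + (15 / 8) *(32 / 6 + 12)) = 73 / 5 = 14.60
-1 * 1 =-1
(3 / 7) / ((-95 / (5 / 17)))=-3 / 2261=-0.00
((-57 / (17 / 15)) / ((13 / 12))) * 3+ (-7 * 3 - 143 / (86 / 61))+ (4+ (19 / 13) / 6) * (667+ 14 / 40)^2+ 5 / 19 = 1889646.81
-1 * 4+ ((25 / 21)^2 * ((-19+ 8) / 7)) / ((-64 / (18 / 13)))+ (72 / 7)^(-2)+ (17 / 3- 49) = -1092799343 / 23115456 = -47.28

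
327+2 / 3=327.67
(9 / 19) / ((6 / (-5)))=-15 / 38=-0.39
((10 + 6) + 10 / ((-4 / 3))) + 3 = 23 / 2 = 11.50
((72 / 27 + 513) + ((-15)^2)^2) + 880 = 156062 / 3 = 52020.67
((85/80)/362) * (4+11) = 255/5792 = 0.04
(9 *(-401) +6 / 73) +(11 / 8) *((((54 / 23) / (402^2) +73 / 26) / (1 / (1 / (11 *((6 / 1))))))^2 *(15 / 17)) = -8520282885530983759267 / 2360898341825296416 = -3608.92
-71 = -71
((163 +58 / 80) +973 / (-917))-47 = 115.66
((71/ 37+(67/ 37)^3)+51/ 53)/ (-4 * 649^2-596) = -0.00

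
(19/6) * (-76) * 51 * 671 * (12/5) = -98830248/5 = -19766049.60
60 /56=15 /14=1.07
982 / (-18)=-491 / 9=-54.56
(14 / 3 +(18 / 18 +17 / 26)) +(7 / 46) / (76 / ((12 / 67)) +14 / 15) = 36167788 / 5721963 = 6.32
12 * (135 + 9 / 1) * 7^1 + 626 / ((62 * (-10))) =3749447 / 310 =12094.99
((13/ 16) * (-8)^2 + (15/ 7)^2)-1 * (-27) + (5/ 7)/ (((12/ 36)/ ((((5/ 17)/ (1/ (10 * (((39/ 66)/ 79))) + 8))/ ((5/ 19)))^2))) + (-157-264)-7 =-3136484925673/ 9107038227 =-344.40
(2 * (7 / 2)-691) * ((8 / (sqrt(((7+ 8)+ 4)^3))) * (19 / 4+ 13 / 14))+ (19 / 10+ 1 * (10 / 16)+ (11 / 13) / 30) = 3983 / 1560-11448 * sqrt(19) / 133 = -372.64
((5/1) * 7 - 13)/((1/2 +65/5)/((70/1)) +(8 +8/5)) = 3080/1371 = 2.25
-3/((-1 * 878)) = 3/878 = 0.00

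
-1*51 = -51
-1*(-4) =4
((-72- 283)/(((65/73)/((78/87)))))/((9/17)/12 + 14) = -704888/27695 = -25.45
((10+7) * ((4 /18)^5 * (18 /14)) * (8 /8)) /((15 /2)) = 0.00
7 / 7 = 1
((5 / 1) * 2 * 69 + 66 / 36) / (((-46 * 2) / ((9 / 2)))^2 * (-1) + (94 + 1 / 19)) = -2129463 / 997034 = -2.14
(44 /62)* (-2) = -44 /31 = -1.42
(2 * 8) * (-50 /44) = -200 /11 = -18.18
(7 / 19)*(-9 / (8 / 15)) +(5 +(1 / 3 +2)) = 509 / 456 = 1.12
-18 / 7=-2.57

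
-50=-50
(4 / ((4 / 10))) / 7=10 / 7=1.43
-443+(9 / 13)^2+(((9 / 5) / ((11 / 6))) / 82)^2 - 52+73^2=4154602843876 / 859369225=4834.48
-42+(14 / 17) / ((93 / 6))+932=469058 / 527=890.05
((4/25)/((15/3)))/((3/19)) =76/375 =0.20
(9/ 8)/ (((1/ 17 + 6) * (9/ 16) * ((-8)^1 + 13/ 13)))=-34/ 721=-0.05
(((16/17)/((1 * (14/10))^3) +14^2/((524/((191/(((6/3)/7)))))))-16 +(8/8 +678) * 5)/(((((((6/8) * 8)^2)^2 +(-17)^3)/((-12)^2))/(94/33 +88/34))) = -405872255281200/516659539319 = -785.57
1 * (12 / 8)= 3 / 2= 1.50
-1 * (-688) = 688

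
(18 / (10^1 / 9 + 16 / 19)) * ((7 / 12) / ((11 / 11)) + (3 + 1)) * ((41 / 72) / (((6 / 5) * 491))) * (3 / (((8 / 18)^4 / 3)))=12649772025 / 1343438848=9.42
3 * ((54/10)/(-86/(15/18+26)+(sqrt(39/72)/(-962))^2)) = -22280704992/4407960155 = -5.05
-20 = -20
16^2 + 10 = 266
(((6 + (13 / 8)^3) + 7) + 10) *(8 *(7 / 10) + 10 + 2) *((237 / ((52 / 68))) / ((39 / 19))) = 3922039451 / 54080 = 72522.92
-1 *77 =-77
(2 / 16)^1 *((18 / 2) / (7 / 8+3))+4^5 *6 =190473 / 31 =6144.29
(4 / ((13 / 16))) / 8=8 / 13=0.62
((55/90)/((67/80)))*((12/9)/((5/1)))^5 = 90112/91580625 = 0.00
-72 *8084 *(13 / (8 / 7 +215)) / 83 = -52966368 / 125579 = -421.78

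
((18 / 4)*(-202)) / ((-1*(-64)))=-909 / 64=-14.20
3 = 3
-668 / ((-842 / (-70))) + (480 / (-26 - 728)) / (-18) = -26425940 / 476151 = -55.50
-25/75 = -1/3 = -0.33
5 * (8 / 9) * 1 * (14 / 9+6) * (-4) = -134.32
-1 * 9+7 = -2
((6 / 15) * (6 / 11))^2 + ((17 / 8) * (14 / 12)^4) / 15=29173261 / 94089600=0.31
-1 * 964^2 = -929296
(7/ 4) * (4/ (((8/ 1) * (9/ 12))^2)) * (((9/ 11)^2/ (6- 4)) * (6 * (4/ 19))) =0.08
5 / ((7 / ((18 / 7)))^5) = 9447840 / 282475249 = 0.03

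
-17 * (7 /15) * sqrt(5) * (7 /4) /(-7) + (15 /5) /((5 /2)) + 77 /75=167 /75 + 119 * sqrt(5) /60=6.66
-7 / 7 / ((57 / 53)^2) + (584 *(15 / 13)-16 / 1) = 27748931 / 42237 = 656.98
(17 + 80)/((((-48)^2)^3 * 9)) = 0.00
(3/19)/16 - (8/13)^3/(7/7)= -149057/667888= -0.22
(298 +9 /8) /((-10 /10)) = -2393 /8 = -299.12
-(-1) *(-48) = -48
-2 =-2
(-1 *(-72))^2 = 5184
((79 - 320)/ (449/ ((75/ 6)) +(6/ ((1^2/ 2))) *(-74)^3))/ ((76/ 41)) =247025/ 9239038952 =0.00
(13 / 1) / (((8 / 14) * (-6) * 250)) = -91 / 6000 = -0.02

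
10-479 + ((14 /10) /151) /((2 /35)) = -468.84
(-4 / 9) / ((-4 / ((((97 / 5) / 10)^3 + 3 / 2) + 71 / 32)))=1836689 / 1500000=1.22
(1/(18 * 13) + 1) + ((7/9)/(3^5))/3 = 171497/170586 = 1.01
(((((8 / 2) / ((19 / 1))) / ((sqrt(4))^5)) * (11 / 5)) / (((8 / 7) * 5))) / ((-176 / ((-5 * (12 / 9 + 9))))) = 217 / 291840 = 0.00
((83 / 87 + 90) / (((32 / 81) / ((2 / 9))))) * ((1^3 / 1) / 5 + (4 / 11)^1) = 735909 / 25520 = 28.84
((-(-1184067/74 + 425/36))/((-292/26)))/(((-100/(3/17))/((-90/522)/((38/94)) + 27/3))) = 19234130929/892950600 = 21.54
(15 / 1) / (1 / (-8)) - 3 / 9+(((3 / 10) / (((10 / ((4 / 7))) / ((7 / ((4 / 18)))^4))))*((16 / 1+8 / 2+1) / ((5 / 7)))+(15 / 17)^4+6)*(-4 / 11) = -248837018975209 / 1378096500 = -180565.74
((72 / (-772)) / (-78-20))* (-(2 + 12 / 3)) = -54 / 9457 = -0.01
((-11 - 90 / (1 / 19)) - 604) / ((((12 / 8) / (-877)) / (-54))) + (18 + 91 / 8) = -587238965 / 8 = -73404870.62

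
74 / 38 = 37 / 19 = 1.95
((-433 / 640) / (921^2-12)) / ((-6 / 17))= 7361 / 3257199360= 0.00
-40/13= -3.08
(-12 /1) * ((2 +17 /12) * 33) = -1353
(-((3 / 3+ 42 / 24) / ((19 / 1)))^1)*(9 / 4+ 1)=-143 / 304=-0.47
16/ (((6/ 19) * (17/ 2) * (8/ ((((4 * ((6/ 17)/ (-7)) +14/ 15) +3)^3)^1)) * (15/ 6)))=15.49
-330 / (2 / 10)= -1650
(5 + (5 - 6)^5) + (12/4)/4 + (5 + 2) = 47/4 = 11.75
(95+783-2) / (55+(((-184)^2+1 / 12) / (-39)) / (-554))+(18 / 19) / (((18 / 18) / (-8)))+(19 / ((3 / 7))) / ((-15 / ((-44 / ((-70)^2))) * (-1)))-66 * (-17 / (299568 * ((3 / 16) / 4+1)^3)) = 25510031527059465247 / 3235734881873683875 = 7.88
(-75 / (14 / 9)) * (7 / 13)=-675 / 26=-25.96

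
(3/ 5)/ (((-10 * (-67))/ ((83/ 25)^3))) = 1715361/ 52343750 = 0.03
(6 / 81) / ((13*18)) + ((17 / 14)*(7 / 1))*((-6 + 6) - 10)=-268514 / 3159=-85.00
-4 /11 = -0.36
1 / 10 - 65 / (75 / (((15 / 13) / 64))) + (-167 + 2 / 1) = -52773 / 320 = -164.92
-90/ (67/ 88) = -7920/ 67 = -118.21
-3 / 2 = -1.50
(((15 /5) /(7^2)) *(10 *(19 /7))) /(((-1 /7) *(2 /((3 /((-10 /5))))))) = 855 /98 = 8.72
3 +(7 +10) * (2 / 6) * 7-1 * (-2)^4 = 80 / 3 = 26.67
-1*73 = -73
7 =7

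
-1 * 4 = -4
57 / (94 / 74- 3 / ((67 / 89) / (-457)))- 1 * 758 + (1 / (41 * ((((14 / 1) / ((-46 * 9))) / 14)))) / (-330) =-7721688875027 / 10187756260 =-757.94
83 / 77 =1.08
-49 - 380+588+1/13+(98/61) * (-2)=123600/793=155.86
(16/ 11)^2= 256/ 121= 2.12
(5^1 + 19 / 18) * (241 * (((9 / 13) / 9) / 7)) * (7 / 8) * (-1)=-26269 / 1872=-14.03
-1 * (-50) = 50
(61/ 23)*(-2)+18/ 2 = 85/ 23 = 3.70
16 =16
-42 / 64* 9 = -189 / 32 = -5.91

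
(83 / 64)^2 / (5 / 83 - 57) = -571787 / 19357696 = -0.03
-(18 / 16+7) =-65 / 8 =-8.12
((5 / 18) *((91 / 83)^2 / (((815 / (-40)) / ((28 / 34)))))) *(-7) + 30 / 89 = 6598680770 / 15290624619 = 0.43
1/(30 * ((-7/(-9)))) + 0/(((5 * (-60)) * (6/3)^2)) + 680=47603/70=680.04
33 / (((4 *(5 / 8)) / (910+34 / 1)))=62304 / 5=12460.80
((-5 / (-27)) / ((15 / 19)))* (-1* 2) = -38 / 81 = -0.47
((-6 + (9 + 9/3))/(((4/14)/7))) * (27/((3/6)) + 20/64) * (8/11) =11613/2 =5806.50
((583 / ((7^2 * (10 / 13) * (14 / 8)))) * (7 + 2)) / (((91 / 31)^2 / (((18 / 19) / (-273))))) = -60508404 / 1888854695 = -0.03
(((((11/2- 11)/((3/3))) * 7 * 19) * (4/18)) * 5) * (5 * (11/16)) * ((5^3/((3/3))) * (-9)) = 50290625/16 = 3143164.06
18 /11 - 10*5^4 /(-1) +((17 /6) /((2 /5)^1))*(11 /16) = 13213741 /2112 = 6256.51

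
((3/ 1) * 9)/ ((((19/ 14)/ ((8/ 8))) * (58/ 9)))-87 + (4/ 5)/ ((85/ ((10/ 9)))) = -35366132/ 421515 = -83.90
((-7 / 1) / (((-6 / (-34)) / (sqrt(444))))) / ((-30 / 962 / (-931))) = -106579018 *sqrt(111) / 45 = -24952880.69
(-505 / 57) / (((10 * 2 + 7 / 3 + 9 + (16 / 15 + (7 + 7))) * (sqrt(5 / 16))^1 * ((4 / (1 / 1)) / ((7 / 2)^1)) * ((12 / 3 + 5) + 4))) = -0.02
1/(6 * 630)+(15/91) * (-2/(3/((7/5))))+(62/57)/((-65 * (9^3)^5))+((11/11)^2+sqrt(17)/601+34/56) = sqrt(17)/601+1108815253499504647/762826644410674545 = 1.46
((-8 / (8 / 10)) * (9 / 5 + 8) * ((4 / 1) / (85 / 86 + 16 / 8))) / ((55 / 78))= -186.03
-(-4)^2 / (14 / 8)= -64 / 7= -9.14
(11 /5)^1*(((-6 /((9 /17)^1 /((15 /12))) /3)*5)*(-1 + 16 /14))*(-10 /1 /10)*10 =4675 /63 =74.21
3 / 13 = 0.23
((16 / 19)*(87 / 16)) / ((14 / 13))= 1131 / 266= 4.25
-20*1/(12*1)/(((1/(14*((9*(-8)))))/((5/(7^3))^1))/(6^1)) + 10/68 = 245045/1666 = 147.09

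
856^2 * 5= 3663680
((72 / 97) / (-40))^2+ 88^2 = 1821582481 / 235225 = 7744.00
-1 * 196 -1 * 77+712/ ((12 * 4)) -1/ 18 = -2324/ 9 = -258.22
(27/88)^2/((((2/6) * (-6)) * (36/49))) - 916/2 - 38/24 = -85428227/185856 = -459.65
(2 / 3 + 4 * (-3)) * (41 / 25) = -1394 / 75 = -18.59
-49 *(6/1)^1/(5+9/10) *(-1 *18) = 52920/59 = 896.95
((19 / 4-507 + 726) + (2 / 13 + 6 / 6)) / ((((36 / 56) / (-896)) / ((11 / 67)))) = -51464.56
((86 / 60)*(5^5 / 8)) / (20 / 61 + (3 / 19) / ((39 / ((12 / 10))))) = 2024628125 / 1203168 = 1682.75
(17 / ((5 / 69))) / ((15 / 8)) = 3128 / 25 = 125.12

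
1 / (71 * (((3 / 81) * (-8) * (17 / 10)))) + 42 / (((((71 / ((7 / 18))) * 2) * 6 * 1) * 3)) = -703 / 32589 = -0.02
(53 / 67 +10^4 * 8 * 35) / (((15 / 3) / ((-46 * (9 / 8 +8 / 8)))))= -73351620723 / 1340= -54740015.46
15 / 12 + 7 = 33 / 4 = 8.25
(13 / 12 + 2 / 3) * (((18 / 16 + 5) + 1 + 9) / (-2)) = -903 / 64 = -14.11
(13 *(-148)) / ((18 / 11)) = -10582 / 9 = -1175.78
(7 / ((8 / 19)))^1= 133 / 8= 16.62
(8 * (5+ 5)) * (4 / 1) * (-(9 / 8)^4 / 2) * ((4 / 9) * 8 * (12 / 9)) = -1215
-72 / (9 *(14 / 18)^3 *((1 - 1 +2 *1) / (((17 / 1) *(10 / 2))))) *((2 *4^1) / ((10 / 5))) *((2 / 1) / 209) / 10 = -198288 / 71687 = -2.77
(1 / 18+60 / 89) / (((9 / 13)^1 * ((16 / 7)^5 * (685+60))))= 255415979 / 11263184732160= 0.00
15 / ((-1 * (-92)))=15 / 92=0.16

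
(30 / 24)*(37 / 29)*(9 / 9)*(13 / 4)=2405 / 464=5.18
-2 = -2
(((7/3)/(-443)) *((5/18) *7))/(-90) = 49/430596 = 0.00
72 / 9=8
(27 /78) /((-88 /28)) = -63 /572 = -0.11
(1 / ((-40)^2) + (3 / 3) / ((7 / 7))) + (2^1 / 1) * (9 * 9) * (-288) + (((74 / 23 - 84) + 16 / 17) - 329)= -29443138809 / 625600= -47063.84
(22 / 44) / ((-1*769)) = -1 / 1538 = -0.00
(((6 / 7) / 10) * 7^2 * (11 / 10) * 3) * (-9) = -6237 / 50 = -124.74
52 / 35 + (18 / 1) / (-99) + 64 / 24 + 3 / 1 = 8051 / 1155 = 6.97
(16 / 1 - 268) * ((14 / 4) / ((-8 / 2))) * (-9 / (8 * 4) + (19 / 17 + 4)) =1160271 / 1088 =1066.43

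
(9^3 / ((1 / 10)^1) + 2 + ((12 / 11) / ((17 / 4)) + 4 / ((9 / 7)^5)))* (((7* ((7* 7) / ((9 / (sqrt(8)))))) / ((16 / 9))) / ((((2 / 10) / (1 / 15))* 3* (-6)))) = -8189.46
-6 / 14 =-3 / 7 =-0.43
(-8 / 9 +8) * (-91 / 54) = -2912 / 243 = -11.98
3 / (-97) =-3 / 97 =-0.03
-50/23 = -2.17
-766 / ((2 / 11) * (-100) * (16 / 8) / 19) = 400.24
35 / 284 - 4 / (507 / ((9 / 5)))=26167 / 239980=0.11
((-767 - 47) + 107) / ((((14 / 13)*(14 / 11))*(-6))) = 14443 / 168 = 85.97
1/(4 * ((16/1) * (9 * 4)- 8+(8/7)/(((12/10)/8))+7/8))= 0.00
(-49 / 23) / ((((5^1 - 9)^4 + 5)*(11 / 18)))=-98 / 7337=-0.01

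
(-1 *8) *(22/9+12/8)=-284/9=-31.56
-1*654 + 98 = -556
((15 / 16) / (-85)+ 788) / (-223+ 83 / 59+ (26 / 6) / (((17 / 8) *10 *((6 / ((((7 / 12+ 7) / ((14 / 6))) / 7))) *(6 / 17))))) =-11950136415 / 3359862932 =-3.56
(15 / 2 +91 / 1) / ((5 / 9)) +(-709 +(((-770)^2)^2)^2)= 1235736291547680999994683 / 10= 123573629154768099999468.30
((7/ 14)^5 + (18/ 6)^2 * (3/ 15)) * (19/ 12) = 5567/ 1920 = 2.90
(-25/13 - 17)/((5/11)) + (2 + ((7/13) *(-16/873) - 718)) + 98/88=-1888881487/2496780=-756.53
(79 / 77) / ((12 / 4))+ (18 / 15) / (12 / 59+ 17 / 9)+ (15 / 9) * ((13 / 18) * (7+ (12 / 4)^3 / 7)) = 13.98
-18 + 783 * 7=5463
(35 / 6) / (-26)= -35 / 156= -0.22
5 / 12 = 0.42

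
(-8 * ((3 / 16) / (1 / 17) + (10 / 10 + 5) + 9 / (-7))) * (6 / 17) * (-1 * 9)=23895 / 119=200.80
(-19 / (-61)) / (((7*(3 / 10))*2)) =95 / 1281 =0.07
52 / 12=13 / 3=4.33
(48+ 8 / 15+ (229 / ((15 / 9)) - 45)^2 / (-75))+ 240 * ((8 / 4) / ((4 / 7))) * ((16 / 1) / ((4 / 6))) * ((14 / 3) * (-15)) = -2646122444 / 1875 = -1411265.30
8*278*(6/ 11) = 13344/ 11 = 1213.09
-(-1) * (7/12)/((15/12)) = 0.47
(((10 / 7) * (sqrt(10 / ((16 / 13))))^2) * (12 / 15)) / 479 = 65 / 3353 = 0.02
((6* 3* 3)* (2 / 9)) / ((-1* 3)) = -4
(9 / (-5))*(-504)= 4536 / 5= 907.20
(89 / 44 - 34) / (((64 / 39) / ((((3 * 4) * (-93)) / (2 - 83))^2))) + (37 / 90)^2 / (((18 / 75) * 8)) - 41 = -639794329 / 171072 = -3739.91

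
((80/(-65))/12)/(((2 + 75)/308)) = -16/39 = -0.41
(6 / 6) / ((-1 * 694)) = -1 / 694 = -0.00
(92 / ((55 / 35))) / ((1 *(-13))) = -644 / 143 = -4.50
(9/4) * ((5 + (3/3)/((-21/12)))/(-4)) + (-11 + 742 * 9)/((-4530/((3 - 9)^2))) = -4690869/84560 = -55.47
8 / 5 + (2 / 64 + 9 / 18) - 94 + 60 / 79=-1151621 / 12640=-91.11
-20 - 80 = -100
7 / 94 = 0.07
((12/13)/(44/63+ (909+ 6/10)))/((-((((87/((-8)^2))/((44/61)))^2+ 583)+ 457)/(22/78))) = -13738475520/50126838685039363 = -0.00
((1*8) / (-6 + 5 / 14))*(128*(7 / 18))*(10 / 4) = -125440 / 711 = -176.43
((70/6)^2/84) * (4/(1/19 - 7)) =-0.93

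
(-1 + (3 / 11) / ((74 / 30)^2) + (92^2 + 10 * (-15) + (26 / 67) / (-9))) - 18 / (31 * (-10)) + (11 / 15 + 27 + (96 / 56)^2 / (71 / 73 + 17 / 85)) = 61569102772828331 / 7379467107705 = 8343.30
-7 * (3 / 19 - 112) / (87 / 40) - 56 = 502432 / 1653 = 303.95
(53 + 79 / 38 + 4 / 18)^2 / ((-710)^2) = 357701569 / 58961552400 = 0.01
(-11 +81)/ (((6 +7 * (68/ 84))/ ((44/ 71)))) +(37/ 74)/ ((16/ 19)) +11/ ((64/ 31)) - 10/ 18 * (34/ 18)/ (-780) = 138399307/ 14354496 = 9.64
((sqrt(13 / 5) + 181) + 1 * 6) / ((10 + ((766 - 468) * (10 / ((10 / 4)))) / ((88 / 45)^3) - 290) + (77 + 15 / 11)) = -15929408 / 3598567 - 85184 * sqrt(65) / 17992835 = -4.46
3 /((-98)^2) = 3 /9604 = 0.00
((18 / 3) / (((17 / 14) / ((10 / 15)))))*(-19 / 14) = -4.47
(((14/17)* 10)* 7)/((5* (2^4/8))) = 98/17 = 5.76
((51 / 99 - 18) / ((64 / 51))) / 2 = -9809 / 1408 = -6.97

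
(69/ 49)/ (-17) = -69/ 833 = -0.08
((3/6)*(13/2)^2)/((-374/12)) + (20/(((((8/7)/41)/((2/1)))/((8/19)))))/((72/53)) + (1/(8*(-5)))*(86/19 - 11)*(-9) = 566161349/1279080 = 442.63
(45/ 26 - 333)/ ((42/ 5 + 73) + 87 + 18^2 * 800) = -43065/ 33717892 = -0.00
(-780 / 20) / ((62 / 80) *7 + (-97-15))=520 / 1421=0.37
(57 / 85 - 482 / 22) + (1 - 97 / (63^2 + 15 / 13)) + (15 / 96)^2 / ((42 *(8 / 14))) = -3569520973 / 176168960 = -20.26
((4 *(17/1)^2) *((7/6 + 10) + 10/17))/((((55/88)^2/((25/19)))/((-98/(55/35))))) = -162708224/57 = -2854530.25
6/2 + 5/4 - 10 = -23/4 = -5.75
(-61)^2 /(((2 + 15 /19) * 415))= 70699 /21995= 3.21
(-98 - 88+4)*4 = -728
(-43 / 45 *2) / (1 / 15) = -28.67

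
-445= -445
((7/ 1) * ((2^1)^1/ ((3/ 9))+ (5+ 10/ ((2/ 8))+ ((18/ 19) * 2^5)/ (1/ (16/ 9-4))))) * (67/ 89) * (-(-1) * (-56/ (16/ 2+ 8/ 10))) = 10210130/ 18601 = 548.90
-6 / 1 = -6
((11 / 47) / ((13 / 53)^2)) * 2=61798 / 7943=7.78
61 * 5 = 305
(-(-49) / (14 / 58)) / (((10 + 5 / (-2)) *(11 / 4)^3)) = 25984 / 19965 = 1.30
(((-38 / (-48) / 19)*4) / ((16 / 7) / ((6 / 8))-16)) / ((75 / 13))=-91 / 40800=-0.00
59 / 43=1.37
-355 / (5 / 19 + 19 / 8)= -53960 / 401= -134.56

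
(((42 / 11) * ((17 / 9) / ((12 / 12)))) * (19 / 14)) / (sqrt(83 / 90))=323 * sqrt(830) / 913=10.19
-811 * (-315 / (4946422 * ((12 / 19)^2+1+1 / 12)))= 1532790 / 43990271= 0.03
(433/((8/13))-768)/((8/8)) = -515/8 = -64.38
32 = 32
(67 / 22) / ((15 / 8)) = 268 / 165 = 1.62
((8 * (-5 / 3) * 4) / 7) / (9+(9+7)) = -32 / 105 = -0.30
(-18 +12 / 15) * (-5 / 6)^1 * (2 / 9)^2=172 / 243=0.71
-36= -36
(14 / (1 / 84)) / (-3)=-392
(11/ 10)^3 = 1331/ 1000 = 1.33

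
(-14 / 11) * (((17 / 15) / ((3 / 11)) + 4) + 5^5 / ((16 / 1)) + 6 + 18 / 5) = -1073863 / 3960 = -271.18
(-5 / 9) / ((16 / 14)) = -35 / 72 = -0.49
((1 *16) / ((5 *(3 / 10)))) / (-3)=-32 / 9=-3.56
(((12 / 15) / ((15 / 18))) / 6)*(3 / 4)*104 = 12.48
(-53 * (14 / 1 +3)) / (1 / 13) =-11713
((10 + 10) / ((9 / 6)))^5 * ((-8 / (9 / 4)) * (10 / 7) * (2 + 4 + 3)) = -32768000000 / 1701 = -19263962.38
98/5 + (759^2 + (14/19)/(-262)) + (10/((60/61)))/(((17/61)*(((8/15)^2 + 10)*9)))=1692220881662221/2937368460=576100.99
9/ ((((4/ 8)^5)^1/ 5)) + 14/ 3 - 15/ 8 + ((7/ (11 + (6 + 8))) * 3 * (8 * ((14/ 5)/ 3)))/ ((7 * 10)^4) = 132556484399/ 91875000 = 1442.79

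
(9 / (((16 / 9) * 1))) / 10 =0.51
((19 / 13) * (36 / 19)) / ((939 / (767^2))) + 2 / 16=4344601 / 2504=1735.06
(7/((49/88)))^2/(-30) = -3872/735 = -5.27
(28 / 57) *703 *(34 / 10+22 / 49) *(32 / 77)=4466048 / 8085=552.39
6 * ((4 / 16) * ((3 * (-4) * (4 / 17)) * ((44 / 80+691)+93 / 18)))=-14754 / 5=-2950.80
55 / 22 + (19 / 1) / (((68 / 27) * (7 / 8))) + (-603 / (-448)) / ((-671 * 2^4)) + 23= 34.12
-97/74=-1.31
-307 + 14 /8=-1221 /4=-305.25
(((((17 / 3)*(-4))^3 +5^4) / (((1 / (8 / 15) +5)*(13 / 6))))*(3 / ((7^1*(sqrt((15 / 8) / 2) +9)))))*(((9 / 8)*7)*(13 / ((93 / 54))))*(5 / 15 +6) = -9769391424 / 728035 +271371984*sqrt(15) / 728035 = -11975.21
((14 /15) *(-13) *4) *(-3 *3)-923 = -2431 /5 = -486.20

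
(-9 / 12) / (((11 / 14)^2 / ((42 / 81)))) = -686 / 1089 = -0.63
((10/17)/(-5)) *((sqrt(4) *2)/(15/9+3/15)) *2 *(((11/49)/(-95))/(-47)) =-132/5207083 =-0.00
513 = 513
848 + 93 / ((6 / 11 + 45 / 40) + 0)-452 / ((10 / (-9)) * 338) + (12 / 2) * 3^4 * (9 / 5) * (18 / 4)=200461356 / 41405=4841.48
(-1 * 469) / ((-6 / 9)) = 1407 / 2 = 703.50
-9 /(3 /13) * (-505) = 19695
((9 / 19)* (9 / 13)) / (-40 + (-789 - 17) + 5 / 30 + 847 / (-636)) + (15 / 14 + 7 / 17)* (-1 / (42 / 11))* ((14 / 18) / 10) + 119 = 96896661620243 / 814467097080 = 118.97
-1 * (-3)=3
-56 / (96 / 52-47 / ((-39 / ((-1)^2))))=-312 / 17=-18.35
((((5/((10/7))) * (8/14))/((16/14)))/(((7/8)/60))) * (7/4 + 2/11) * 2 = 463.64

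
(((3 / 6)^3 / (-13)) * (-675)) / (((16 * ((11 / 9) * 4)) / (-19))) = -115425 / 73216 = -1.58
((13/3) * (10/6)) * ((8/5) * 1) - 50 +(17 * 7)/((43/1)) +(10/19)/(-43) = -262423/7353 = -35.69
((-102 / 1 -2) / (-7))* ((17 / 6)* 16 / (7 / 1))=14144 / 147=96.22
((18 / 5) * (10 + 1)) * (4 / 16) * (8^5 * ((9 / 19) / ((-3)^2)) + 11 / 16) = 51925203 / 3040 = 17080.66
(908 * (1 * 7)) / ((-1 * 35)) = -908 / 5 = -181.60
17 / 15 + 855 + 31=13307 / 15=887.13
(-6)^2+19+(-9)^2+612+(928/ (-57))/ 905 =38584652/ 51585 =747.98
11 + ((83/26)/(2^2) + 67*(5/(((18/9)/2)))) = 36067/104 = 346.80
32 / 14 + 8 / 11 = 232 / 77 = 3.01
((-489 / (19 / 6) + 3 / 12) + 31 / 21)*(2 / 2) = -152.69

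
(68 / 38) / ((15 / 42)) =476 / 95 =5.01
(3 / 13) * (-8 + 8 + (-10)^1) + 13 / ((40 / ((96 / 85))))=-10722 / 5525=-1.94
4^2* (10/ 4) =40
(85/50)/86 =17/860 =0.02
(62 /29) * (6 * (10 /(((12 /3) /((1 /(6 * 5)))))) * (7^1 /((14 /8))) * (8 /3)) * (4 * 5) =19840 /87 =228.05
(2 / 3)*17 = 34 / 3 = 11.33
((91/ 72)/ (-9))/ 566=-91/ 366768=-0.00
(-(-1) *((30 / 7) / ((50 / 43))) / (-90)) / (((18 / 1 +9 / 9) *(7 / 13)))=-559 / 139650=-0.00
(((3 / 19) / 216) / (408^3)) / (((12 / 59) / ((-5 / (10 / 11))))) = -649 / 2229861187584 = -0.00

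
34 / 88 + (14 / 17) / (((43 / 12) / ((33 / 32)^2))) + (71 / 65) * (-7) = -469336761 / 66901120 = -7.02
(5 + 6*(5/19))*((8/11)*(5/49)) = 5000/10241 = 0.49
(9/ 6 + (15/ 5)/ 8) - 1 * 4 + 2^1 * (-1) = -33/ 8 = -4.12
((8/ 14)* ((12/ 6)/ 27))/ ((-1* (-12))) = 2/ 567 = 0.00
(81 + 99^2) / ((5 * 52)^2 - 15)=9882 / 67585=0.15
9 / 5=1.80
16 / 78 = 8 / 39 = 0.21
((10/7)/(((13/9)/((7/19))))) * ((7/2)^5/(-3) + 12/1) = -234825/3952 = -59.42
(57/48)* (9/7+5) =209/28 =7.46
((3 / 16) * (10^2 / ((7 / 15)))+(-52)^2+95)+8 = 79721 / 28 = 2847.18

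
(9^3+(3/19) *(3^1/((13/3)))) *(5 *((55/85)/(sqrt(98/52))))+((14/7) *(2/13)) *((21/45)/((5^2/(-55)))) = -308/975+9904950 *sqrt(26)/29393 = 1717.97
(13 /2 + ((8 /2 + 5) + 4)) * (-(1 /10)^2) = -39 /200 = -0.20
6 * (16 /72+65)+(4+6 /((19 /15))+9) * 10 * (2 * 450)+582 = 9154480 /57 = 160604.91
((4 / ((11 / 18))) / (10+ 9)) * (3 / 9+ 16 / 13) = 1464 / 2717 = 0.54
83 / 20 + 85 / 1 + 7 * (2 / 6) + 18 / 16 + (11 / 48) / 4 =92.67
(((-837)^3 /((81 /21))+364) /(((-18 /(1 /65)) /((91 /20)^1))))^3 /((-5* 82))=-503989603727917.00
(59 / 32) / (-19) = -59 / 608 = -0.10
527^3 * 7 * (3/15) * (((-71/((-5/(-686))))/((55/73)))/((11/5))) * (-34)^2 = -4211075658683717768/3025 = -1392091126837592.65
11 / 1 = 11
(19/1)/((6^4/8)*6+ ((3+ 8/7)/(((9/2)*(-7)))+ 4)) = 8379/430358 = 0.02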